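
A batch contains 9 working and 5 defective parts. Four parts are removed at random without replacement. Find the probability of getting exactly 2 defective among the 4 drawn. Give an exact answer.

One ordering (defective drawn first) has probability 5/14 × 4/13 × 9/12 × 8/11 = 1440/24024 = 60/1001.
There are C(4,2) = 6 such orderings, each equally likely, so P = 6 × 60/1001 = 360/1001.

360/1001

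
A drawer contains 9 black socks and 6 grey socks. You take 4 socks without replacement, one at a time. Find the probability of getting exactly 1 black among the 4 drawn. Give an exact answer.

One ordering (black drawn first) has probability 9/15 × 6/14 × 5/13 × 4/12 = 1080/32760 = 3/91.
There are C(4,1) = 4 such orderings, each equally likely, so P = 4 × 3/91 = 12/91.

12/91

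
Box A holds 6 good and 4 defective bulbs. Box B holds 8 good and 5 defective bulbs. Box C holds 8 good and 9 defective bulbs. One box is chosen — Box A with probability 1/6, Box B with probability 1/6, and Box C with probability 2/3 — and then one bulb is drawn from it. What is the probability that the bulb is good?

1141/2210

From Box A: P(good) = 6/10.
From Box B: P(good) = 8/13.
From Box C: P(good) = 8/17.
Total probability = (1/6)(6/10) + (1/6)(8/13) + (2/3)(8/17) = 1141/2210.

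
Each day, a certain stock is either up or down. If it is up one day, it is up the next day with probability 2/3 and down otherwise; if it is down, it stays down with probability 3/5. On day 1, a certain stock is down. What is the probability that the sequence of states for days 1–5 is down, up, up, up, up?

16/135

Day 1 is given. For each transition, use the conditional probability from the current state:
P(up | down) = 2/5; P(up | up) = 2/3; P(up | up) = 2/3; P(up | up) = 2/3.
P = 2/5 × 2/3 × 2/3 × 2/3 = 16/135.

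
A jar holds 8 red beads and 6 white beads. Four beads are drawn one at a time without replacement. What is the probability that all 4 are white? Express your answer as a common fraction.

15/1001

P(all white) = 6/14 × 5/13 × 4/12 × 3/11 = 360/24024 = 15/1001.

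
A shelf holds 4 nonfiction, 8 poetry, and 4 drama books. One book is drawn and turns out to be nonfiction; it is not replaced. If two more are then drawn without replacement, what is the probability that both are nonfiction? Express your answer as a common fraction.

1/35

With the first book removed, 3 nonfiction remain out of 15.
P = 3/15 × 2/14 = 6/210 = 1/35.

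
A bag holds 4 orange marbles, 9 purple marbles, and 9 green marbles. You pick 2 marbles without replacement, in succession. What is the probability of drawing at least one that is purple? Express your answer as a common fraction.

51/77

P(no purple) = 13/22 × 12/21 = 156/462 = 26/77.
P(at least one) = 1 − 26/77 = 51/77.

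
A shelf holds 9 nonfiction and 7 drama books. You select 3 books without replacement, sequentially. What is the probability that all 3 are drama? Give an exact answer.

P(every draw is drama) = 7/16 × 6/15 × 5/14 = 210/3360 = 1/16.

1/16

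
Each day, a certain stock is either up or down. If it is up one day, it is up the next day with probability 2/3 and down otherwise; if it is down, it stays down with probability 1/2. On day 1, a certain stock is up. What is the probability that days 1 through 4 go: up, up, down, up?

1/9

Day 1 is given. For each transition, use the conditional probability from the current state:
P(up | up) = 2/3; P(down | up) = 1/3; P(up | down) = 1/2.
P = 2/3 × 1/3 × 1/2 = 2/18 = 1/9.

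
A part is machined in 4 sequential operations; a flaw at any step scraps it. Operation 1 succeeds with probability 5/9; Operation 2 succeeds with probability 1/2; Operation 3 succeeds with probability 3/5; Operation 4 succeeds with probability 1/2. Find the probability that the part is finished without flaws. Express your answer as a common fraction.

Multiplying along the chain,
P = 5/9 × 1/2 × 3/5 × 1/2 = 15/180 = 1/12.

1/12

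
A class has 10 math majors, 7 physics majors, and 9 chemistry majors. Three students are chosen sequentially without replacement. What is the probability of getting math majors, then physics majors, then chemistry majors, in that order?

Chain rule:
P = 10/26 × 7/25 × 9/24 = 630/15600 = 21/520.

21/520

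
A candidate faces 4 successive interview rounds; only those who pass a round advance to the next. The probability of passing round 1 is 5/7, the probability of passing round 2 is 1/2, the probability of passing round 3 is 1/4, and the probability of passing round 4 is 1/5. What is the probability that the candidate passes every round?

The events are sequential, so multiply the conditional probabilities:
P = 5/7 × 1/2 × 1/4 × 1/5 = 5/280 = 1/56.

1/56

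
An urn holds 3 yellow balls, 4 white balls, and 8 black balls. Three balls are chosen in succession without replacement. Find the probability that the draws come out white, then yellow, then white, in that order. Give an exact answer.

Multiply the probability of each draw given the previous ones:
P = 4/15 × 3/14 × 3/13 = 36/2730 = 6/455.

6/455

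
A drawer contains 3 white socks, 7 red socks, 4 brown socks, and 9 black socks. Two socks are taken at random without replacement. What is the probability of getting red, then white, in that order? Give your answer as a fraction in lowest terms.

21/506

Multiply the probability of each draw given the previous ones:
P = 7/23 × 3/22 = 21/506.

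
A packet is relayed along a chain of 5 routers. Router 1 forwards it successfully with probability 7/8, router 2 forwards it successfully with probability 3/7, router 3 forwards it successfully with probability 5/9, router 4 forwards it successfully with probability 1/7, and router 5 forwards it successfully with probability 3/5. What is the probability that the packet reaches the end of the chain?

Multiplying along the chain,
P = 7/8 × 3/7 × 5/9 × 1/7 × 3/5 = 315/17640 = 1/56.

1/56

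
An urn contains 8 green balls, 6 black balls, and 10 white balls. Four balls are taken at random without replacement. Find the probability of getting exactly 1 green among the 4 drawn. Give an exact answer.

One ordering (green drawn first) has probability 8/24 × 16/23 × 15/22 × 14/21 = 26880/255024 = 80/759.
There are C(4,1) = 4 such orderings, each equally likely, so P = 4 × 80/759 = 320/759.

320/759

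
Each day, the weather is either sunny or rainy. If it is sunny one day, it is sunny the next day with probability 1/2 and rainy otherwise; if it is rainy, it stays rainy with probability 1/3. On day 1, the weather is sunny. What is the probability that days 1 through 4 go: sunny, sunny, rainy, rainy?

Day 1 is given. For each transition, use the conditional probability from the current state:
P(sunny | sunny) = 1/2; P(rainy | sunny) = 1/2; P(rainy | rainy) = 1/3.
P = 1/2 × 1/2 × 1/3 = 1/12.

1/12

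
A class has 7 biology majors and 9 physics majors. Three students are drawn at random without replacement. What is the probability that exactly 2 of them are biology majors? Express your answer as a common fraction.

27/80

One ordering (biology majors drawn first) has probability 7/16 × 6/15 × 9/14 = 378/3360 = 9/80.
There are C(3,2) = 3 such orderings, each equally likely, so P = 3 × 9/80 = 27/80.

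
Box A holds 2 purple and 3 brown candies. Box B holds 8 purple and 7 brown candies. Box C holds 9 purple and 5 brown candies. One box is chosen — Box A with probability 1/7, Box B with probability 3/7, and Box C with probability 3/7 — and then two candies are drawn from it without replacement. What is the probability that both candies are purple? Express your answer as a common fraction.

1899/6370

From Box A: P(both purple) = (2/5)(1/4) = 1/10.
From Box B: P(both purple) = (8/15)(7/14) = 4/15.
From Box C: P(both purple) = (9/14)(8/13) = 36/91.
Total probability = (1/7)(1/10) + (3/7)(4/15) + (3/7)(36/91) = 1899/6370.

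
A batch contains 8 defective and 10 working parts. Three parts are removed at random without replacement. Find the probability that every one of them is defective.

P = 8/18 × 7/17 × 6/16 = 336/4896 = 7/102.

7/102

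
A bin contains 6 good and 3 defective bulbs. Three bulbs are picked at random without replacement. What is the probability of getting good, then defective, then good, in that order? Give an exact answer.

Multiply the probability of each draw given the previous ones:
P = 6/9 × 3/8 × 5/7 = 90/504 = 5/28.

5/28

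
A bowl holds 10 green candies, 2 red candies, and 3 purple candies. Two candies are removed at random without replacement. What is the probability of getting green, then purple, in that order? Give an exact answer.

Multiply the probability of each draw given the previous ones:
P = 10/15 × 3/14 = 30/210 = 1/7.

1/7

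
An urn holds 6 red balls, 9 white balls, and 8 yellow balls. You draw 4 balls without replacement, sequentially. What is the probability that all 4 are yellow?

P(all yellow) = 8/23 × 7/22 × 6/21 × 5/20 = 1680/212520 = 2/253.

2/253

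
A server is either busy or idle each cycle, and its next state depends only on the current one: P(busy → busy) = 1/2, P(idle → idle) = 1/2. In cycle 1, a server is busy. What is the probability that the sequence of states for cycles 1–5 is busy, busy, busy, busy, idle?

1/16

Cycle 1 is given. For each transition, use the conditional probability from the current state:
P(busy | busy) = 1/2; P(busy | busy) = 1/2; P(busy | busy) = 1/2; P(idle | busy) = 1/2.
P = 1/2 × 1/2 × 1/2 × 1/2 = 1/16.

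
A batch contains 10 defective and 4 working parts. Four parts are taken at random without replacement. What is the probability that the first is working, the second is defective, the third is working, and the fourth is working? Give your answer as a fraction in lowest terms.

Multiply the probability of each draw given the previous ones:
P = 4/14 × 10/13 × 3/12 × 2/11 = 240/24024 = 10/1001.

10/1001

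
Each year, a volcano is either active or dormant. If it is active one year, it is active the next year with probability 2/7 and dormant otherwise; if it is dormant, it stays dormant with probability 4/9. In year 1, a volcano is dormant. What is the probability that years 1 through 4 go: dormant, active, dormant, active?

Year 1 is given. For each transition, use the conditional probability from the current state:
P(active | dormant) = 5/9; P(dormant | active) = 5/7; P(active | dormant) = 5/9.
P = 5/9 × 5/7 × 5/9 = 125/567.

125/567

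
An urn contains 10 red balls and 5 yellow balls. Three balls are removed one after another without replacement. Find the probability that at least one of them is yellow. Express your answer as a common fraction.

67/91

P(no yellow) = 10/15 × 9/14 × 8/13 = 720/2730 = 24/91.
P(at least one) = 1 − 24/91 = 67/91.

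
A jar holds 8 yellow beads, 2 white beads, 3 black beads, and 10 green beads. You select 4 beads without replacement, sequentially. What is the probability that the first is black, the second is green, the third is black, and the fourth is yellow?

4/1771

Chain rule:
P = 3/23 × 10/22 × 2/21 × 8/20 = 480/212520 = 4/1771.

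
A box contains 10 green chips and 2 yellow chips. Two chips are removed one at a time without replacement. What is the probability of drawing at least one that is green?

P(no green) = 2/12 × 1/11 = 2/132 = 1/66.
P(at least one) = 1 − 1/66 = 65/66.

65/66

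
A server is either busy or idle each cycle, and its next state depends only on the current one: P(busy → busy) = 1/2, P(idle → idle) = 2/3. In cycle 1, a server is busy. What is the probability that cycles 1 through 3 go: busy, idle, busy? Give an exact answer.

Cycle 1 is given. For each transition, use the conditional probability from the current state:
P(idle | busy) = 1/2; P(busy | idle) = 1/3.
P = 1/2 × 1/3 = 1/6.

1/6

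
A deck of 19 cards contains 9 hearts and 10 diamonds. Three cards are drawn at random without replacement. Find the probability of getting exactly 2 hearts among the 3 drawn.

120/323

One ordering (hearts drawn first) has probability 9/19 × 8/18 × 10/17 = 720/5814 = 40/323.
There are C(3,2) = 3 such orderings, each equally likely, so P = 3 × 40/323 = 120/323.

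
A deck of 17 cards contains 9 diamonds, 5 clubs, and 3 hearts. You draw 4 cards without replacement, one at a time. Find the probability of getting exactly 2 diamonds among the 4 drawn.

36/85

One ordering (diamonds drawn first) has probability 9/17 × 8/16 × 8/15 × 7/14 = 4032/57120 = 6/85.
There are C(4,2) = 6 such orderings, each equally likely, so P = 6 × 6/85 = 36/85.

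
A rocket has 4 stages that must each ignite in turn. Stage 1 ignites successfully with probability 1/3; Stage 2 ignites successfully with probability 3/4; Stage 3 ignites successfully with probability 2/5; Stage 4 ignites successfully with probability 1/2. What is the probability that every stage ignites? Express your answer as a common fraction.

The events are sequential, so multiply the conditional probabilities:
P = 1/3 × 3/4 × 2/5 × 1/2 = 6/120 = 1/20.

1/20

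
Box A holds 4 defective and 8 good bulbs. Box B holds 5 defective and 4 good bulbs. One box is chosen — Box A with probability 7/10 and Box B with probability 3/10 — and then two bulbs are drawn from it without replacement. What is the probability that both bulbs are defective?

From Box A: P(both defective) = (4/12)(3/11) = 1/11.
From Box B: P(both defective) = (5/9)(4/8) = 5/18.
Total probability = (7/10)(1/11) + (3/10)(5/18) = 97/660.

97/660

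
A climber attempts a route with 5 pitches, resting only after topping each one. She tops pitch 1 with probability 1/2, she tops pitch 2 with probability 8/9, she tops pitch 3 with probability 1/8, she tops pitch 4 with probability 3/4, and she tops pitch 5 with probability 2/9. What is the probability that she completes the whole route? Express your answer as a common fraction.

Each stage is reached only if all earlier stages succeed, so
P = 1/2 × 8/9 × 1/8 × 3/4 × 2/9 = 48/5184 = 1/108.

1/108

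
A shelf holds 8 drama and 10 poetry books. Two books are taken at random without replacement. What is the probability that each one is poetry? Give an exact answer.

P = 10/18 × 9/17 = 90/306 = 5/17.

5/17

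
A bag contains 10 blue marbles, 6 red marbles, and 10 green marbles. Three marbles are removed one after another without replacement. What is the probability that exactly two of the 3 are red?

One ordering (red drawn first) has probability 6/26 × 5/25 × 20/24 = 600/15600 = 1/26.
There are C(3,2) = 3 such orderings, each equally likely, so P = 3 × 1/26 = 3/26.

3/26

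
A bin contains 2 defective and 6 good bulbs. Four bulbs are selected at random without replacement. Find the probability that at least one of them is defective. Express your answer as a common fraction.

11/14

P(no defective) = 6/8 × 5/7 × 4/6 × 3/5 = 360/1680 = 3/14.
P(at least one) = 1 − 3/14 = 11/14.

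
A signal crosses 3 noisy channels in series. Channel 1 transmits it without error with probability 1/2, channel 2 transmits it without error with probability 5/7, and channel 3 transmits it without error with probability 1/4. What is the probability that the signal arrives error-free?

Each stage is reached only if all earlier stages succeed, so
P = 1/2 × 5/7 × 1/4 = 5/56.

5/56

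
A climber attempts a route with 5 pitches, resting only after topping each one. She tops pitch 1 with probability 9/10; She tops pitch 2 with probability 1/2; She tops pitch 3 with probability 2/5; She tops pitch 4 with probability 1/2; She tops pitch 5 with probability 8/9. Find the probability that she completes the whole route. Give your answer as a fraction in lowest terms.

Each stage is reached only if all earlier stages succeed, so
P = 9/10 × 1/2 × 2/5 × 1/2 × 8/9 = 144/1800 = 2/25.

2/25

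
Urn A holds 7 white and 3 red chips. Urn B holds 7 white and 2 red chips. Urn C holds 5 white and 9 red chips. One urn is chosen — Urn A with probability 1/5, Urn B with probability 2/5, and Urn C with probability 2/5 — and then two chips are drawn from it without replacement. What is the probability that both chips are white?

From Urn A: P(both white) = (7/10)(6/9) = 7/15.
From Urn B: P(both white) = (7/9)(6/8) = 7/12.
From Urn C: P(both white) = (5/14)(4/13) = 10/91.
Total probability = (1/5)(7/15) + (2/5)(7/12) + (2/5)(10/91) = 5059/13650.

5059/13650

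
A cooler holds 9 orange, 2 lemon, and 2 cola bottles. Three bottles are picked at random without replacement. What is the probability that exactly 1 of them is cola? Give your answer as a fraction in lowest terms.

5/13

One ordering (cola drawn first) has probability 2/13 × 11/12 × 10/11 = 220/1716 = 5/39.
There are C(3,1) = 3 such orderings, each equally likely, so P = 3 × 5/39 = 5/13.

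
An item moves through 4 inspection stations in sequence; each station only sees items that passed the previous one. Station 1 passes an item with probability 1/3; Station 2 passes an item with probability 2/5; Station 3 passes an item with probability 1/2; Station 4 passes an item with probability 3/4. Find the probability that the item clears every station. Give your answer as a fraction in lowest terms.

1/20

Multiplying along the chain,
P = 1/3 × 2/5 × 1/2 × 3/4 = 6/120 = 1/20.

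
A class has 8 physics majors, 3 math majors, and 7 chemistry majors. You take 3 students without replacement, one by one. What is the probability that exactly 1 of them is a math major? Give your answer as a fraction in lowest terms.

105/272

One ordering (a math major drawn first) has probability 3/18 × 15/17 × 14/16 = 630/4896 = 35/272.
There are C(3,1) = 3 such orderings, each equally likely, so P = 3 × 35/272 = 105/272.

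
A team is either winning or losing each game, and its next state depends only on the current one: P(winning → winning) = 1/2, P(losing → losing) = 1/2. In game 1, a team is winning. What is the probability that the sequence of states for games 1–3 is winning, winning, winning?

1/4

Game 1 is given. For each transition, use the conditional probability from the current state:
P(winning | winning) = 1/2; P(winning | winning) = 1/2.
P = 1/2 × 1/2 = 1/4.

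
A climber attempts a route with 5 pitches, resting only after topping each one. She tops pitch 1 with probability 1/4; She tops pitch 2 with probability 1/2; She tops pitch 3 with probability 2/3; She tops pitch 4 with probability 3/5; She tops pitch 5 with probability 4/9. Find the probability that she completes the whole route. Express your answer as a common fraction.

Each stage is reached only if all earlier stages succeed, so
P = 1/4 × 1/2 × 2/3 × 3/5 × 4/9 = 24/1080 = 1/45.

1/45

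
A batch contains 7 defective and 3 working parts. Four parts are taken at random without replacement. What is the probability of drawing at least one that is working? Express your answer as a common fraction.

5/6

P(no working) = 7/10 × 6/9 × 5/8 × 4/7 = 840/5040 = 1/6.
P(at least one) = 1 − 1/6 = 5/6.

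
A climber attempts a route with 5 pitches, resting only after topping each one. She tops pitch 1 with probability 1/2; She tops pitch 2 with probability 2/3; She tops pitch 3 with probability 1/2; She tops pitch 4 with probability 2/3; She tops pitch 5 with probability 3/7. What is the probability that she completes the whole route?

Each stage is reached only if all earlier stages succeed, so
P = 1/2 × 2/3 × 1/2 × 2/3 × 3/7 = 12/252 = 1/21.

1/21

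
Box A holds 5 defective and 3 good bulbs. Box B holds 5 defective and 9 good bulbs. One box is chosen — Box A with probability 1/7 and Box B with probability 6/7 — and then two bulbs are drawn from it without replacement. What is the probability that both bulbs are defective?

From Box A: P(both defective) = (5/8)(4/7) = 5/14.
From Box B: P(both defective) = (5/14)(4/13) = 10/91.
Total probability = (1/7)(5/14) + (6/7)(10/91) = 185/1274.

185/1274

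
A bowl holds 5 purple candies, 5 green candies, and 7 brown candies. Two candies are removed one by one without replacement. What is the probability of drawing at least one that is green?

35/68

P(no green) = 12/17 × 11/16 = 132/272 = 33/68.
P(at least one) = 1 − 33/68 = 35/68.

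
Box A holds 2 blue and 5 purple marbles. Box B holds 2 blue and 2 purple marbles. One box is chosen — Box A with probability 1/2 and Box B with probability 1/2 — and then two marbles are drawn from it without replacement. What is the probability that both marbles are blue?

3/28

From Box A: P(both blue) = (2/7)(1/6) = 1/21.
From Box B: P(both blue) = (2/4)(1/3) = 1/6.
Total probability = (1/2)(1/21) + (1/2)(1/6) = 3/28.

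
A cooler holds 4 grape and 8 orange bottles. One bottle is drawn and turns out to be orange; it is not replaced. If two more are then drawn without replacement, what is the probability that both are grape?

6/55

With the first bottle removed, 4 grape remain out of 11.
P = 4/11 × 3/10 = 12/110 = 6/55.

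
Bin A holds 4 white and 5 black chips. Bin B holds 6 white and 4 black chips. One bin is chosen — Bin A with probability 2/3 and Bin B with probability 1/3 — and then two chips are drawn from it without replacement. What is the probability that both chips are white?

2/9

From Bin A: P(both white) = (4/9)(3/8) = 1/6.
From Bin B: P(both white) = (6/10)(5/9) = 1/3.
Total probability = (2/3)(1/6) + (1/3)(1/3) = 2/9.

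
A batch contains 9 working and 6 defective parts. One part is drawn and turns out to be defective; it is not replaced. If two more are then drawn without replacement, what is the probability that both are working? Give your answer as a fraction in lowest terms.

With the first part removed, 9 working remain out of 14.
P = 9/14 × 8/13 = 72/182 = 36/91.

36/91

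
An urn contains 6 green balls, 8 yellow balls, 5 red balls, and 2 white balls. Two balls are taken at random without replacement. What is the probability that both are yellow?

2/15

P(every draw is yellow) = 8/21 × 7/20 = 56/420 = 2/15.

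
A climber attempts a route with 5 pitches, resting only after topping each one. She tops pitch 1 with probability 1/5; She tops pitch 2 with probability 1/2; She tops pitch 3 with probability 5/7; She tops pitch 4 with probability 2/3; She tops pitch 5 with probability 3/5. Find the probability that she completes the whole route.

Multiplying along the chain,
P = 1/5 × 1/2 × 5/7 × 2/3 × 3/5 = 30/1050 = 1/35.

1/35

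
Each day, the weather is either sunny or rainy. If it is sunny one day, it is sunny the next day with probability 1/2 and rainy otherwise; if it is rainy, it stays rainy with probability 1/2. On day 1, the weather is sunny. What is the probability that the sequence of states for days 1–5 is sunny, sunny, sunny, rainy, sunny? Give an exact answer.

1/16

Day 1 is given. For each transition, use the conditional probability from the current state:
P(sunny | sunny) = 1/2; P(sunny | sunny) = 1/2; P(rainy | sunny) = 1/2; P(sunny | rainy) = 1/2.
P = 1/2 × 1/2 × 1/2 × 1/2 = 1/16.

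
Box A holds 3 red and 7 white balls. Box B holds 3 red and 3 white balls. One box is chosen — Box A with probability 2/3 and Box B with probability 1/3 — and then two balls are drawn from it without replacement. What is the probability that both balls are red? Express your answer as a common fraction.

From Box A: P(both red) = (3/10)(2/9) = 1/15.
From Box B: P(both red) = (3/6)(2/5) = 1/5.
Total probability = (2/3)(1/15) + (1/3)(1/5) = 1/9.

1/9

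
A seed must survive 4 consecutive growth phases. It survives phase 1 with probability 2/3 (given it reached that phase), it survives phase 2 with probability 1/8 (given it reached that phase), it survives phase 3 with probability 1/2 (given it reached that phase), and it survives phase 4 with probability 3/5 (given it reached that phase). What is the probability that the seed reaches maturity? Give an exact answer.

1/40

The events are sequential, so multiply the conditional probabilities:
P = 2/3 × 1/8 × 1/2 × 3/5 = 6/240 = 1/40.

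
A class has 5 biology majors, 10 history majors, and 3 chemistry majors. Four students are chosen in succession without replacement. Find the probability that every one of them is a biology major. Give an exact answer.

1/612

P = 5/18 × 4/17 × 3/16 × 2/15 = 120/73440 = 1/612.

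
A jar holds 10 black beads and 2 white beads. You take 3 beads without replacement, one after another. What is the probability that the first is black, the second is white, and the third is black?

3/22

Each draw changes the counts, so multiply the conditional probabilities along the sequence:
P = 10/12 × 2/11 × 9/10 = 180/1320 = 3/22.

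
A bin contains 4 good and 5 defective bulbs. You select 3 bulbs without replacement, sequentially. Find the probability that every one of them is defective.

5/42

P(every draw is defective) = 5/9 × 4/8 × 3/7 = 60/504 = 5/42.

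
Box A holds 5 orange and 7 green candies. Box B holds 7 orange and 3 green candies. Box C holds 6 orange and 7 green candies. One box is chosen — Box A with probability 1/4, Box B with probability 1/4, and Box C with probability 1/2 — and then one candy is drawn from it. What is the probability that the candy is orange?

From Box A: P(orange) = 5/12.
From Box B: P(orange) = 7/10.
From Box C: P(orange) = 6/13.
Total probability = (1/4)(5/12) + (1/4)(7/10) + (1/2)(6/13) = 1591/3120.

1591/3120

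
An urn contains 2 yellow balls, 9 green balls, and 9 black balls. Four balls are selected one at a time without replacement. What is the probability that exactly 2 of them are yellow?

3/95

One ordering (yellow drawn first) has probability 2/20 × 1/19 × 18/18 × 17/17 = 612/116280 = 1/190.
There are C(4,2) = 6 such orderings, each equally likely, so P = 6 × 1/190 = 3/95.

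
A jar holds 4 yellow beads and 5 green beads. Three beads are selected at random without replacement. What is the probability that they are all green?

P(all green) = 5/9 × 4/8 × 3/7 = 60/504 = 5/42.

5/42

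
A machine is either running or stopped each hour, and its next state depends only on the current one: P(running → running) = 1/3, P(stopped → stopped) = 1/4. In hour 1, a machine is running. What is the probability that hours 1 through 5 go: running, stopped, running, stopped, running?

1/4

Hour 1 is given. For each transition, use the conditional probability from the current state:
P(stopped | running) = 2/3; P(running | stopped) = 3/4; P(stopped | running) = 2/3; P(running | stopped) = 3/4.
P = 2/3 × 3/4 × 2/3 × 3/4 = 36/144 = 1/4.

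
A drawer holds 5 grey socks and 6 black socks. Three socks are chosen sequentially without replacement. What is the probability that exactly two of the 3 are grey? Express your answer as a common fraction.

One ordering (grey drawn first) has probability 5/11 × 4/10 × 6/9 = 120/990 = 4/33.
There are C(3,2) = 3 such orderings, each equally likely, so P = 3 × 4/33 = 4/11.

4/11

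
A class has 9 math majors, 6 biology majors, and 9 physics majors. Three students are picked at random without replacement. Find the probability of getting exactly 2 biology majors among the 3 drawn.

One ordering (biology majors drawn first) has probability 6/24 × 5/23 × 18/22 = 540/12144 = 45/1012.
There are C(3,2) = 3 such orderings, each equally likely, so P = 3 × 45/1012 = 135/1012.

135/1012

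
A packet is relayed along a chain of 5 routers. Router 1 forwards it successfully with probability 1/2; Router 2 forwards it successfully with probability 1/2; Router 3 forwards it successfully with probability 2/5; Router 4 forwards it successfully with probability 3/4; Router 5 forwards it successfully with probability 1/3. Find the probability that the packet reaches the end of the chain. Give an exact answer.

Multiplying along the chain,
P = 1/2 × 1/2 × 2/5 × 3/4 × 1/3 = 6/240 = 1/40.

1/40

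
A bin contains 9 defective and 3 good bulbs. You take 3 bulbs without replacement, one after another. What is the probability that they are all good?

P(every draw is good) = 3/12 × 2/11 × 1/10 = 6/1320 = 1/220.

1/220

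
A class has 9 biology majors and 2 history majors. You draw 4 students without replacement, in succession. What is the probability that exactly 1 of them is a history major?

One ordering (a history major drawn first) has probability 2/11 × 9/10 × 8/9 × 7/8 = 1008/7920 = 7/55.
There are C(4,1) = 4 such orderings, each equally likely, so P = 4 × 7/55 = 28/55.

28/55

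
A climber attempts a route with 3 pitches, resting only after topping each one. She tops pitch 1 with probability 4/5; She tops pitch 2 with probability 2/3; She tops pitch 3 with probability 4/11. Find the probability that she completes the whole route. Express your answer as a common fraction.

32/165

Multiplying along the chain,
P = 4/5 × 2/3 × 4/11 = 32/165.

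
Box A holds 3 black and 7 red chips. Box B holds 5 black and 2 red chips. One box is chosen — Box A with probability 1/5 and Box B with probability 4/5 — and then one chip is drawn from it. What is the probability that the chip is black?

221/350

From Box A: P(black) = 3/10.
From Box B: P(black) = 5/7.
Total probability = (1/5)(3/10) + (4/5)(5/7) = 221/350.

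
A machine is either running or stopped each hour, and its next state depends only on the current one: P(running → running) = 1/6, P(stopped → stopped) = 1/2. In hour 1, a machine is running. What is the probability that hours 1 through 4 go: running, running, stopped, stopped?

Hour 1 is given. For each transition, use the conditional probability from the current state:
P(running | running) = 1/6; P(stopped | running) = 5/6; P(stopped | stopped) = 1/2.
P = 1/6 × 5/6 × 1/2 = 5/72.

5/72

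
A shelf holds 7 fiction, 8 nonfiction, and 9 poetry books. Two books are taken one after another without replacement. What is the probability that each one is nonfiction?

7/69

P(every draw is nonfiction) = 8/24 × 7/23 = 56/552 = 7/69.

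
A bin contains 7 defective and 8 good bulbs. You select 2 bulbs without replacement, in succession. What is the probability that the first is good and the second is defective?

4/15

Multiply the probability of each draw given the previous ones:
P = 8/15 × 7/14 = 56/210 = 4/15.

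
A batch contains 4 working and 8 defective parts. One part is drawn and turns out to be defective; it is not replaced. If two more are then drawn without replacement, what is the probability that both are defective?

21/55

With the first part removed, 7 defective remain out of 11.
P = 7/11 × 6/10 = 42/110 = 21/55.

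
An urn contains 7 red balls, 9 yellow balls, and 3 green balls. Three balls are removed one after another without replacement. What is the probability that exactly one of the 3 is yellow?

One ordering (yellow drawn first) has probability 9/19 × 10/18 × 9/17 = 810/5814 = 45/323.
There are C(3,1) = 3 such orderings, each equally likely, so P = 3 × 45/323 = 135/323.

135/323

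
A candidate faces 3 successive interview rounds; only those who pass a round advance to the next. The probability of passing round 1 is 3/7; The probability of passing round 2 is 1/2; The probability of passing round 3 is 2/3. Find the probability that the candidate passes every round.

Each stage is reached only if all earlier stages succeed, so
P = 3/7 × 1/2 × 2/3 = 6/42 = 1/7.

1/7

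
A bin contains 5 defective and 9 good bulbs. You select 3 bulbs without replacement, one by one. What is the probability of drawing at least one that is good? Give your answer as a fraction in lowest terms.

177/182

P(no good) = 5/14 × 4/13 × 3/12 = 60/2184 = 5/182.
P(at least one) = 1 − 5/182 = 177/182.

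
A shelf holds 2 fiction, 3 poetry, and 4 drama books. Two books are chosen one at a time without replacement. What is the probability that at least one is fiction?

5/12

P(no fiction) = 7/9 × 6/8 = 42/72 = 7/12.
P(at least one) = 1 − 7/12 = 5/12.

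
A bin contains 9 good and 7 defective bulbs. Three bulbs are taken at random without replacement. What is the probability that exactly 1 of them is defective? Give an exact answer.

9/20

One ordering (defective drawn first) has probability 7/16 × 9/15 × 8/14 = 504/3360 = 3/20.
There are C(3,1) = 3 such orderings, each equally likely, so P = 3 × 3/20 = 9/20.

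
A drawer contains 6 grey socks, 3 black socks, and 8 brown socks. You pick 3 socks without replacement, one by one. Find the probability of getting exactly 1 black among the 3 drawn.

273/680

One ordering (black drawn first) has probability 3/17 × 14/16 × 13/15 = 546/4080 = 91/680.
There are C(3,1) = 3 such orderings, each equally likely, so P = 3 × 91/680 = 273/680.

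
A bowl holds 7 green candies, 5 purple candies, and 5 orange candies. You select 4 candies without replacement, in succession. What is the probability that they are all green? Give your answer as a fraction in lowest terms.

1/68

P = 7/17 × 6/16 × 5/15 × 4/14 = 840/57120 = 1/68.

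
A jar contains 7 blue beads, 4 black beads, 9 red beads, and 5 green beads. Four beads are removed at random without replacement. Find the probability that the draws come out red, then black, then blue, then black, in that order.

Chain rule:
P = 9/25 × 4/24 × 7/23 × 3/22 = 756/303600 = 63/25300.

63/25300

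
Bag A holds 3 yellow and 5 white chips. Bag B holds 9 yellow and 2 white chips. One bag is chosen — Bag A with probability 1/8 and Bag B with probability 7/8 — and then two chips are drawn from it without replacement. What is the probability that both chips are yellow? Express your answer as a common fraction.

From Bag A: P(both yellow) = (3/8)(2/7) = 3/28.
From Bag B: P(both yellow) = (9/11)(8/10) = 36/55.
Total probability = (1/8)(3/28) + (7/8)(36/55) = 7221/12320.

7221/12320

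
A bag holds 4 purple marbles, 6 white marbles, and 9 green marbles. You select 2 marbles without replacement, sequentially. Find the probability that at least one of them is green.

P(no green) = 10/19 × 9/18 = 90/342 = 5/19.
P(at least one) = 1 − 5/19 = 14/19.

14/19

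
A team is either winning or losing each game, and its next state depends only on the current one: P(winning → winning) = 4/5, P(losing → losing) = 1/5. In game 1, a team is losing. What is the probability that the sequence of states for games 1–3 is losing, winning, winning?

16/25

Game 1 is given. For each transition, use the conditional probability from the current state:
P(winning | losing) = 4/5; P(winning | winning) = 4/5.
P = 4/5 × 4/5 = 16/25.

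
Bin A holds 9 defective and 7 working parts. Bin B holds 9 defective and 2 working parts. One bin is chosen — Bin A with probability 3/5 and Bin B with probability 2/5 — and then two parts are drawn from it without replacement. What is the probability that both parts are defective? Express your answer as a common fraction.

From Bin A: P(both defective) = (9/16)(8/15) = 3/10.
From Bin B: P(both defective) = (9/11)(8/10) = 36/55.
Total probability = (3/5)(3/10) + (2/5)(36/55) = 243/550.

243/550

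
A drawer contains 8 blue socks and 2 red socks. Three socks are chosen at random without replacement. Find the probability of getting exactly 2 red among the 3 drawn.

One ordering (red drawn first) has probability 2/10 × 1/9 × 8/8 = 16/720 = 1/45.
There are C(3,2) = 3 such orderings, each equally likely, so P = 3 × 1/45 = 1/15.

1/15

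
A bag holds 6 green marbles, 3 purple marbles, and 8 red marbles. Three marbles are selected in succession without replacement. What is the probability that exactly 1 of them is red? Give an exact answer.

One ordering (red drawn first) has probability 8/17 × 9/16 × 8/15 = 576/4080 = 12/85.
There are C(3,1) = 3 such orderings, each equally likely, so P = 3 × 12/85 = 36/85.

36/85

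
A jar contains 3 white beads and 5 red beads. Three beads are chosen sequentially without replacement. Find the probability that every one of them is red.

P(all red) = 5/8 × 4/7 × 3/6 = 60/336 = 5/28.

5/28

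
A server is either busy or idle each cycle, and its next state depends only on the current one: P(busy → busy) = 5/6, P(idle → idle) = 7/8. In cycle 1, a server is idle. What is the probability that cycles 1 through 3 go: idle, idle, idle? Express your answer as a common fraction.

49/64

Cycle 1 is given. For each transition, use the conditional probability from the current state:
P(idle | idle) = 7/8; P(idle | idle) = 7/8.
P = 7/8 × 7/8 = 49/64.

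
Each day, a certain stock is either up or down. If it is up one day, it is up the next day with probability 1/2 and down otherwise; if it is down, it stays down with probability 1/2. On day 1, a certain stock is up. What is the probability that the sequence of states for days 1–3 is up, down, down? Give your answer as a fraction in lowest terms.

1/4

Day 1 is given. For each transition, use the conditional probability from the current state:
P(down | up) = 1/2; P(down | down) = 1/2.
P = 1/2 × 1/2 = 1/4.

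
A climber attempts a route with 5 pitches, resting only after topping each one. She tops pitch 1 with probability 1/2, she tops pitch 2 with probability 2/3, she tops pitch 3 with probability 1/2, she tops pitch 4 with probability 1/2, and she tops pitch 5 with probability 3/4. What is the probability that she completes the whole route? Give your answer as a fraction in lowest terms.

Each stage is reached only if all earlier stages succeed, so
P = 1/2 × 2/3 × 1/2 × 1/2 × 3/4 = 6/96 = 1/16.

1/16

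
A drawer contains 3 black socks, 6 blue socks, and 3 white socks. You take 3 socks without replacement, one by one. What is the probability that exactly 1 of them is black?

27/55

One ordering (black drawn first) has probability 3/12 × 9/11 × 8/10 = 216/1320 = 9/55.
There are C(3,1) = 3 such orderings, each equally likely, so P = 3 × 9/55 = 27/55.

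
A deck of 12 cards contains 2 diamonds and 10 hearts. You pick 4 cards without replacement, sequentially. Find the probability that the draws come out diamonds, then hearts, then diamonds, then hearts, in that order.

Multiply the probability of each draw given the previous ones:
P = 2/12 × 10/11 × 1/10 × 9/9 = 180/11880 = 1/66.

1/66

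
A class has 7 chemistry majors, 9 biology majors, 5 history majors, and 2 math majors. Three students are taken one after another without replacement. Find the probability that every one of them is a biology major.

P = 9/23 × 8/22 × 7/21 = 504/10626 = 12/253.

12/253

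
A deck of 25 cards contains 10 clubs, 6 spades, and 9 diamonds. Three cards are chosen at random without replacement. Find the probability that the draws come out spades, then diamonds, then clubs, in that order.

Chain rule:
P = 6/25 × 9/24 × 10/23 = 540/13800 = 9/230.

9/230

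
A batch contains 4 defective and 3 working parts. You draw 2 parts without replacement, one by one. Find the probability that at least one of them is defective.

P(no defective) = 3/7 × 2/6 = 6/42 = 1/7.
P(at least one) = 1 − 1/7 = 6/7.

6/7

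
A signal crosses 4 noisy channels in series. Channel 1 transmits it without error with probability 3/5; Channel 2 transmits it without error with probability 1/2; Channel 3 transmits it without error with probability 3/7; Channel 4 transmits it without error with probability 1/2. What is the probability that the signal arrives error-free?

9/140

Multiplying along the chain,
P = 3/5 × 1/2 × 3/7 × 1/2 = 9/140.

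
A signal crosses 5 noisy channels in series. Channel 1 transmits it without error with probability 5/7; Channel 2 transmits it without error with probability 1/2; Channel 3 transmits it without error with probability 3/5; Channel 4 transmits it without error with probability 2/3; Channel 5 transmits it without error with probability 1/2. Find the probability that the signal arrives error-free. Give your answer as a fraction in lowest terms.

Multiplying along the chain,
P = 5/7 × 1/2 × 3/5 × 2/3 × 1/2 = 30/420 = 1/14.

1/14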